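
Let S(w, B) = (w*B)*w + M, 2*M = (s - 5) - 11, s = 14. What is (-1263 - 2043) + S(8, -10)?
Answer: -3947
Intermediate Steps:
M = -1 (M = ((14 - 5) - 11)/2 = (9 - 11)/2 = (½)*(-2) = -1)
S(w, B) = -1 + B*w² (S(w, B) = (w*B)*w - 1 = (B*w)*w - 1 = B*w² - 1 = -1 + B*w²)
(-1263 - 2043) + S(8, -10) = (-1263 - 2043) + (-1 - 10*8²) = -3306 + (-1 - 10*64) = -3306 + (-1 - 640) = -3306 - 641 = -3947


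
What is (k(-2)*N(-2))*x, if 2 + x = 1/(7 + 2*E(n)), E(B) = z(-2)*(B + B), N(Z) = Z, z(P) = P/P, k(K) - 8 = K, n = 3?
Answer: 444/19 ≈ 23.368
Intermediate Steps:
k(K) = 8 + K
z(P) = 1
E(B) = 2*B (E(B) = 1*(B + B) = 1*(2*B) = 2*B)
x = -37/19 (x = -2 + 1/(7 + 2*(2*3)) = -2 + 1/(7 + 2*6) = -2 + 1/(7 + 12) = -2 + 1/19 = -37/19 ≈ -1.9474)
(k(-2)*N(-2))*x = ((8 - 2)*(-2))*(-37/19) = (6*(-2))*(-37/19) = -12*(-37/19) = 444/19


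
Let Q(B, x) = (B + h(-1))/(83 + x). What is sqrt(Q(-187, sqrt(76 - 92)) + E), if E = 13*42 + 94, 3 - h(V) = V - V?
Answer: 2*sqrt(7602280710 + 1270520*I)/6905 ≈ 25.254 + 0.0021103*I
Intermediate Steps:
h(V) = 3 (h(V) = 3 - (V - V) = 3 - 1*0 = 3 + 0 = 3)
E = 640 (E = 546 + 94 = 640)
Q(B, x) = (3 + B)/(83 + x) (Q(B, x) = (B + 3)/(83 + x) = (3 + B)/(83 + x))
sqrt(Q(-187, sqrt(76 - 92)) + E) = sqrt((3 - 187)/(83 + sqrt(76 - 92)) + 640) = sqrt(-184/(83 + sqrt(-16)) + 640) = sqrt(-184/(83 + 4*I) + 640) = sqrt(((83 - 4*I)/6905)*(-184) + 640) = sqrt(-184*(83 - 4*I)/6905 + 640) = sqrt(640 - 184*(83 - 4*I)/6905)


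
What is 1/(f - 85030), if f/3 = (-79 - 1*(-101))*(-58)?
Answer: -1/88858 ≈ -1.1254e-5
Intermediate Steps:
f = -3828 (f = 3*((-79 - 1*(-101))*(-58)) = 3*((-79 + 101)*(-58)) = 3*(22*(-58)) = 3*(-1276) = -3828)
1/(f - 85030) = 1/(-3828 - 85030) = 1/(-88858) = -1/88858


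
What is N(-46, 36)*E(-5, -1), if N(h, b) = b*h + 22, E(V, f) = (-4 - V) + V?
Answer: 6536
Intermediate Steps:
E(V, f) = -4
N(h, b) = 22 + b*h
N(-46, 36)*E(-5, -1) = (22 + 36*(-46))*(-4) = (22 - 1656)*(-4) = -1634*(-4) = 6536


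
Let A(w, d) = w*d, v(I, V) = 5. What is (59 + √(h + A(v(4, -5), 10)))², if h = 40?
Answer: 3571 + 354*√10 ≈ 4690.4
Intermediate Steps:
A(w, d) = d*w
(59 + √(h + A(v(4, -5), 10)))² = (59 + √(40 + 10*5))² = (59 + √(40 + 50))² = (59 + √90)² = (59 + 3*√10)²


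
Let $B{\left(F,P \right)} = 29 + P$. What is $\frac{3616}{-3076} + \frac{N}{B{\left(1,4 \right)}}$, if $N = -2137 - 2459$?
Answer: $- \frac{1188052}{8459} \approx -140.45$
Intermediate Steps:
$N = -4596$
$\frac{3616}{-3076} + \frac{N}{B{\left(1,4 \right)}} = \frac{3616}{-3076} - \frac{4596}{29 + 4} = 3616 \left(- \frac{1}{3076}\right) - \frac{4596}{33} = - \frac{904}{769} - \frac{1532}{11} = - \frac{1188052}{8459}$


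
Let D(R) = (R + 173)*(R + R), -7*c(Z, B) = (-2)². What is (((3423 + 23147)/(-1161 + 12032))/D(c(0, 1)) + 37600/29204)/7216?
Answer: 69801153105/395018640622144 ≈ 0.00017670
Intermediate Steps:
c(Z, B) = -4/7 (c(Z, B) = -⅐*(-2)² = -⅐*4 = -4/7)
D(R) = 2*R*(173 + R) (D(R) = (173 + R)*(2*R) = 2*R*(173 + R))
(((3423 + 23147)/(-1161 + 12032))/D(c(0, 1)) + 37600/29204)/7216 = (((3423 + 23147)/(-1161 + 12032))/((2*(-4/7)*(173 - 4/7))) + 37600/29204)/7216 = ((26570/10871)/((2*(-4/7)*(1207/7))) + 37600*(1/29204))*(1/7216) = ((26570*(1/10871))/(-9656/49) + 9400/7301)*(1/7216) = ((26570/10871)*(-49/9656) + 9400/7301)*(1/7216) = (-92995/7497884 + 9400/7301)*(1/7216) = (69801153105/54742051084)*(1/7216) = 69801153105/395018640622144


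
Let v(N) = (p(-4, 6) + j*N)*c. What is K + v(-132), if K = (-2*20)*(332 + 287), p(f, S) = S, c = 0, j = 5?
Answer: -24760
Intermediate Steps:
K = -24760 (K = -40*619 = -24760)
v(N) = 0 (v(N) = (6 + 5*N)*0 = 0)
K + v(-132) = -24760 + 0 = -24760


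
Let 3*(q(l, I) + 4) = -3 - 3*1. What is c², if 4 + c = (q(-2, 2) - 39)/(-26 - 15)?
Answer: 14161/1681 ≈ 8.4241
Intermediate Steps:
q(l, I) = -6 (q(l, I) = -4 + (-3 - 3*1)/3 = -4 + (-3 - 3)/3 = -4 + (⅓)*(-6) = -4 - 2 = -6)
c = -119/41 (c = -4 + (-6 - 39)/(-26 - 15) = -4 - 45/(-41) = -4 - 45*(-1/41) = -4 + 45/41 = -119/41 ≈ -2.9024)
c² = (-119/41)² = 14161/1681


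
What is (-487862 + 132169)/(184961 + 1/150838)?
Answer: -53652020734/27899147319 ≈ -1.9231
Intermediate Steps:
(-487862 + 132169)/(184961 + 1/150838) = -355693/(184961 + 1/150838) = -355693/27899147319/150838 = -355693*150838/27899147319 = -53652020734/27899147319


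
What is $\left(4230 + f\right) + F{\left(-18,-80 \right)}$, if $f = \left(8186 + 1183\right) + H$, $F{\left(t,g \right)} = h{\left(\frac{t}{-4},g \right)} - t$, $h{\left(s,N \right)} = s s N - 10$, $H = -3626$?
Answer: $8361$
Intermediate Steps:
$h{\left(s,N \right)} = -10 + N s^{2}$ ($h{\left(s,N \right)} = s^{2} N - 10 = N s^{2} - 10 = -10 + N s^{2}$)
$F{\left(t,g \right)} = -10 - t + \frac{g t^{2}}{16}$ ($F{\left(t,g \right)} = \left(-10 + g \left(\frac{t}{-4}\right)^{2}\right) - t = \left(-10 + g \left(t \left(- \frac{1}{4}\right)\right)^{2}\right) - t = \left(-10 + g \left(- \frac{t}{4}\right)^{2}\right) - t = \left(-10 + g \frac{t^{2}}{16}\right) - t = \left(-10 + \frac{g t^{2}}{16}\right) - t = -10 - t + \frac{g t^{2}}{16}$)
$f = 5743$ ($f = \left(8186 + 1183\right) - 3626 = 9369 - 3626 = 5743$)
$\left(4230 + f\right) + F{\left(-18,-80 \right)} = \left(4230 + 5743\right) - \left(-8 + 1620\right) = 9973 + \left(-10 + 18 + \frac{1}{16} \left(-80\right) 324\right) = 9973 - 1612 = 8361$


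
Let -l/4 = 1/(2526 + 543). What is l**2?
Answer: 16/9418761 ≈ 1.6987e-6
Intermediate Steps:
l = -4/3069 (l = -4/(2526 + 543) = -4/3069 ≈ -0.0013034)
l**2 = (-4/3069)**2 = 16/9418761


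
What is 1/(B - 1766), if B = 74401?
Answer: 1/72635 ≈ 1.3767e-5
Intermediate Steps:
1/(B - 1766) = 1/(74401 - 1766) = 1/72635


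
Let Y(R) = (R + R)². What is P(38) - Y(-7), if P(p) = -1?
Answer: -197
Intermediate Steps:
Y(R) = 4*R² (Y(R) = (2*R)² = 4*R²)
P(38) - Y(-7) = -1 - 4*(-7)² = -1 - 4*49 = -1 - 1*196 = -1 - 196 = -197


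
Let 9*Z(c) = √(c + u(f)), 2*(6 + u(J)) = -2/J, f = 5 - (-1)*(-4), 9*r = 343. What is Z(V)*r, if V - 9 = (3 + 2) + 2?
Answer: 343/27 ≈ 12.704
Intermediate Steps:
r = 343/9 (r = (⅑)*343 = 343/9 ≈ 38.111)
f = 1 (f = 5 - 1*4 = 5 - 4 = 1)
u(J) = -6 - 1/J (u(J) = -6 + (-2/J)/2 = -6 - 1/J)
V = 16 (V = 9 + ((3 + 2) + 2) = 9 + (5 + 2) = 9 + 7 = 16)
Z(c) = √(-7 + c)/9 (Z(c) = √(c + (-6 - 1/1))/9 = √(c + (-6 - 1*1))/9 = √(c + (-6 - 1))/9 = √(c - 7)/9 = √(-7 + c)/9)
Z(V)*r = (√(-7 + 16)/9)*(343/9) = (√9/9)*(343/9) = ((⅑)*3)*(343/9) = (⅓)*(343/9) = 343/27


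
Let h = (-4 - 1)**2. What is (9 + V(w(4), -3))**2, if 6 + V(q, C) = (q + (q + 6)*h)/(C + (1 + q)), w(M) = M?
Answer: 16900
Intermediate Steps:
h = 25 (h = (-5)**2 = 25)
V(q, C) = -6 + (150 + 26*q)/(1 + C + q) (V(q, C) = -6 + (q + (q + 6)*25)/(C + (1 + q)) = -6 + (q + (6 + q)*25)/(1 + C + q) = -6 + (q + (150 + 25*q))/(1 + C + q) = -6 + (150 + 26*q)/(1 + C + q))
(9 + V(w(4), -3))**2 = (9 + 2*(72 - 3*(-3) + 10*4)/(1 - 3 + 4))**2 = (9 + 2*(72 + 9 + 40)/2)**2 = (9 + 2*(1/2)*121)**2 = (9 + 121)**2 = 130**2 = 16900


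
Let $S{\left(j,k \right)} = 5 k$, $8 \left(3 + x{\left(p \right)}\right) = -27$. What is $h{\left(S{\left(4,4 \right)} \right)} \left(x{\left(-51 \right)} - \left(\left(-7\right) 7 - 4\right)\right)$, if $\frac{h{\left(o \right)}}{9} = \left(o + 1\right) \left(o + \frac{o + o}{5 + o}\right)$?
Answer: $\frac{1903419}{10} \approx 1.9034 \cdot 10^{5}$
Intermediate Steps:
$x{\left(p \right)} = - \frac{51}{8}$ ($x{\left(p \right)} = -3 + \frac{1}{8} \left(-27\right) = -3 - \frac{27}{8} = - \frac{51}{8}$)
$h{\left(o \right)} = 9 \left(1 + o\right) \left(o + \frac{2 o}{5 + o}\right)$ ($h{\left(o \right)} = 9 \left(o + 1\right) \left(o + \frac{o + o}{5 + o}\right) = 9 \left(1 + o\right) \left(o + \frac{2 o}{5 + o}\right)$)
$h{\left(S{\left(4,4 \right)} \right)} \left(x{\left(-51 \right)} - \left(\left(-7\right) 7 - 4\right)\right) = \frac{9 \cdot 5 \cdot 4 \left(7 + \left(5 \cdot 4\right)^{2} + 8 \cdot 5 \cdot 4\right)}{5 + 5 \cdot 4} \left(- \frac{51}{8} - \left(\left(-7\right) 7 - 4\right)\right) = 9 \cdot 20 \frac{1}{5 + 20} \left(7 + 20^{2} + 8 \cdot 20\right) \left(- \frac{51}{8} - \left(-49 - 4\right)\right) = 9 \cdot 20 \cdot \frac{1}{25} \left(7 + 400 + 160\right) \left(- \frac{51}{8} - -53\right) = 9 \cdot 20 \cdot \frac{1}{25} \cdot 567 \left(- \frac{51}{8} + 53\right) = \frac{20412}{5} \cdot \frac{373}{8} = \frac{1903419}{10}$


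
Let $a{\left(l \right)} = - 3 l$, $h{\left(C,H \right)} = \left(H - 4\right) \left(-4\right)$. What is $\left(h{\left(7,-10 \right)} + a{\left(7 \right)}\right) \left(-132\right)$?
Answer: $-4620$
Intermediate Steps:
$h{\left(C,H \right)} = 16 - 4 H$ ($h{\left(C,H \right)} = \left(-4 + H\right) \left(-4\right) = 16 - 4 H$)
$\left(h{\left(7,-10 \right)} + a{\left(7 \right)}\right) \left(-132\right) = \left(\left(16 - -40\right) - 21\right) \left(-132\right) = \left(\left(16 + 40\right) - 21\right) \left(-132\right) = \left(56 - 21\right) \left(-132\right) = 35 \left(-132\right) = -4620$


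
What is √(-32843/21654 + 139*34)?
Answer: √246143330166/7218 ≈ 68.735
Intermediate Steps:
√(-32843/21654 + 139*34) = √(-32843*1/21654 + 4726) = √(-32843/21654 + 4726) = √(102303961/21654) = √246143330166/7218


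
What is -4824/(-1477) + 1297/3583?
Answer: 19200061/5292091 ≈ 3.6281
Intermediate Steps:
-4824/(-1477) + 1297/3583 = -4824*(-1/1477) + 1297*(1/3583) = 4824/1477 + 1297/3583 = 19200061/5292091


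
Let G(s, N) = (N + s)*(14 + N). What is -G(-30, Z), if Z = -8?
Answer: 228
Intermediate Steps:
G(s, N) = (14 + N)*(N + s)
-G(-30, Z) = -((-8)² + 14*(-8) + 14*(-30) - 8*(-30)) = -(64 - 112 - 420 + 240) = -1*(-228) = 228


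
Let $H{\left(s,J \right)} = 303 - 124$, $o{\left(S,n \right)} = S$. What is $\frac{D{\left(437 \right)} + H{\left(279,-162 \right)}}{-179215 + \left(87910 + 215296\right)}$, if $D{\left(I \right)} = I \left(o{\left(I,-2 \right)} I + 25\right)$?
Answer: $\frac{83464557}{123991} \approx 673.15$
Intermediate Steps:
$H{\left(s,J \right)} = 179$ ($H{\left(s,J \right)} = 303 - 124 = 179$)
$D{\left(I \right)} = I \left(25 + I^{2}\right)$ ($D{\left(I \right)} = I \left(I I + 25\right) = I \left(I^{2} + 25\right) = I \left(25 + I^{2}\right)$)
$\frac{D{\left(437 \right)} + H{\left(279,-162 \right)}}{-179215 + \left(87910 + 215296\right)} = \frac{437 \left(25 + 437^{2}\right) + 179}{-179215 + \left(87910 + 215296\right)} = \frac{437 \left(25 + 190969\right) + 179}{-179215 + 303206} = \frac{437 \cdot 190994 + 179}{123991} = \left(83464378 + 179\right) \frac{1}{123991} = 83464557 \cdot \frac{1}{123991} = \frac{83464557}{123991}$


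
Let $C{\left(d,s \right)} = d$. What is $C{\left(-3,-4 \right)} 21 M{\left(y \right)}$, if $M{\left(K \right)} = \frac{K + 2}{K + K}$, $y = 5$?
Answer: $- \frac{441}{10} \approx -44.1$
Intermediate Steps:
$M{\left(K \right)} = \frac{2 + K}{2 K}$
$C{\left(-3,-4 \right)} 21 M{\left(y \right)} = \left(-3\right) 21 \frac{2 + 5}{2 \cdot 5} = - 63 \cdot \frac{1}{2} \cdot \frac{1}{5} \cdot 7 = \left(-63\right) \frac{7}{10} = - \frac{441}{10}$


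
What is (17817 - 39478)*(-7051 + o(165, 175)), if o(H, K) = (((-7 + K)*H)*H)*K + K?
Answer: -17337640373964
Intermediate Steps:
o(H, K) = K + K*H**2*(-7 + K) (o(H, K) = ((H*(-7 + K))*H)*K + K = (H**2*(-7 + K))*K + K = K*H**2*(-7 + K) + K = K + K*H**2*(-7 + K))
(17817 - 39478)*(-7051 + o(165, 175)) = (17817 - 39478)*(-7051 + 175*(1 - 7*165**2 + 175*165**2)) = -21661*(-7051 + 175*(1 - 7*27225 + 175*27225)) = -21661*(-7051 + 175*(1 - 190575 + 4764375)) = -21661*(-7051 + 175*4573801) = -21661*(-7051 + 800415175) = -21661*800408124 = -17337640373964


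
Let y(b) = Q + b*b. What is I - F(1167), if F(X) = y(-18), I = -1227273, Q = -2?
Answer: -1227595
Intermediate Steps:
y(b) = -2 + b² (y(b) = -2 + b*b = -2 + b²)
F(X) = 322 (F(X) = -2 + (-18)² = -2 + 324 = 322)
I - F(1167) = -1227273 - 1*322 = -1227273 - 322 = -1227595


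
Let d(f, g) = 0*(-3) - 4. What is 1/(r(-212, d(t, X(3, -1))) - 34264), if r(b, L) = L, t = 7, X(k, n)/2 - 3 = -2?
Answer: -1/34268 ≈ -2.9182e-5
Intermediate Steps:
X(k, n) = 2 (X(k, n) = 6 + 2*(-2) = 6 - 4 = 2)
d(f, g) = -4 (d(f, g) = 0 - 4 = -4)
1/(r(-212, d(t, X(3, -1))) - 34264) = 1/(-4 - 34264) = 1/(-34268) = -1/34268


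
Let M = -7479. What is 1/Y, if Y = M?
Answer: -1/7479 ≈ -0.00013371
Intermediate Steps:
Y = -7479
1/Y = 1/(-7479) = -1/7479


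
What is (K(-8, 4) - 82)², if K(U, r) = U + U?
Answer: 9604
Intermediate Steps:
K(U, r) = 2*U
(K(-8, 4) - 82)² = (2*(-8) - 82)² = (-16 - 82)² = (-98)² = 9604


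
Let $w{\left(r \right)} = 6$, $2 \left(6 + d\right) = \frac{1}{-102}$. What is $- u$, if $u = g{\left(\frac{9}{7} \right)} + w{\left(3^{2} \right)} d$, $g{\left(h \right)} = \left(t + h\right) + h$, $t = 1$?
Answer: $\frac{7725}{238} \approx 32.458$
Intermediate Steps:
$d = - \frac{1225}{204}$ ($d = -6 + \frac{1}{2 \left(-102\right)} = -6 + \frac{1}{2} \left(- \frac{1}{102}\right) = -6 - \frac{1}{204} = - \frac{1225}{204} \approx -6.0049$)
$g{\left(h \right)} = 1 + 2 h$ ($g{\left(h \right)} = \left(1 + h\right) + h = 1 + 2 h$)
$u = - \frac{7725}{238}$ ($u = \left(1 + 2 \cdot \frac{9}{7}\right) + 6 \left(- \frac{1225}{204}\right) = \left(1 + 2 \cdot 9 \cdot \frac{1}{7}\right) - \frac{1225}{34} = \left(1 + 2 \cdot \frac{9}{7}\right) - \frac{1225}{34} = \left(1 + \frac{18}{7}\right) - \frac{1225}{34} = \frac{25}{7} - \frac{1225}{34} = - \frac{7725}{238} \approx -32.458$)
$- u = \left(-1\right) \left(- \frac{7725}{238}\right) = \frac{7725}{238}$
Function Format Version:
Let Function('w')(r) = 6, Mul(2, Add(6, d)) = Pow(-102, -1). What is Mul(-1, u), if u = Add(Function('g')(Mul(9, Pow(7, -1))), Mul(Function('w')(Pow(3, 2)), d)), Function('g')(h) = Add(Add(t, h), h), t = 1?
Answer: Rational(7725, 238) ≈ 32.458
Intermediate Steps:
d = Rational(-1225, 204) (d = Add(-6, Mul(Rational(1, 2), Pow(-102, -1))) = Add(-6, Mul(Rational(1, 2), Rational(-1, 102))) = Add(-6, Rational(-1, 204)) = Rational(-1225, 204) ≈ -6.0049)
Function('g')(h) = Add(1, Mul(2, h)) (Function('g')(h) = Add(Add(1, h), h) = Add(1, Mul(2, h)))
u = Rational(-7725, 238) (u = Add(Add(1, Mul(2, Mul(9, Pow(7, -1)))), Mul(6, Rational(-1225, 204))) = Add(Add(1, Mul(2, Mul(9, Rational(1, 7)))), Rational(-1225, 34)) = Add(Add(1, Mul(2, Rational(9, 7))), Rational(-1225, 34)) = Add(Add(1, Rational(18, 7)), Rational(-1225, 34)) = Add(Rational(25, 7), Rational(-1225, 34)) = Rational(-7725, 238) ≈ -32.458)
Mul(-1, u) = Mul(-1, Rational(-7725, 238)) = Rational(7725, 238)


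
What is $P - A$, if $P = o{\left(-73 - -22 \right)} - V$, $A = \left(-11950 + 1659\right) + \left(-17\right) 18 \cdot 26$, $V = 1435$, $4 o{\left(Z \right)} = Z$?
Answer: $\frac{67197}{4} \approx 16799.0$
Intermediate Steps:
$o{\left(Z \right)} = \frac{Z}{4}$
$A = -18247$ ($A = -10291 - 7956 = -18247$)
$P = - \frac{5791}{4}$ ($P = \frac{-73 - -22}{4} - 1435 = \frac{-73 + 22}{4} - 1435 = \frac{1}{4} \left(-51\right) - 1435 = - \frac{51}{4} - 1435 = - \frac{5791}{4} \approx -1447.8$)
$P - A = - \frac{5791}{4} - -18247 = - \frac{5791}{4} + 18247 = \frac{67197}{4}$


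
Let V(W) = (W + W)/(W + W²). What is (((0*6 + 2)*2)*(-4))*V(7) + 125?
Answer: 121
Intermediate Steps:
V(W) = 2*W/(W + W²) (V(W) = (2*W)/(W + W²) = 2*W/(W + W²))
(((0*6 + 2)*2)*(-4))*V(7) + 125 = (((0*6 + 2)*2)*(-4))*(2/(1 + 7)) + 125 = (((0 + 2)*2)*(-4))*(2/8) + 125 = ((2*2)*(-4))*(2*(⅛)) + 125 = (4*(-4))*(¼) + 125 = -16*¼ + 125 = -4 + 125 = 121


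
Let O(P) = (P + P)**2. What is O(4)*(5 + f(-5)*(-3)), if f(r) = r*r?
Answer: -4480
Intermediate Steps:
O(P) = 4*P**2 (O(P) = (2*P)**2 = 4*P**2)
f(r) = r**2
O(4)*(5 + f(-5)*(-3)) = (4*4**2)*(5 + (-5)**2*(-3)) = (4*16)*(5 + 25*(-3)) = 64*(5 - 75) = 64*(-70) = -4480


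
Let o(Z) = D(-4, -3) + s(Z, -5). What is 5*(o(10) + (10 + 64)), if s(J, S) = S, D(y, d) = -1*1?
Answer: 340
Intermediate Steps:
D(y, d) = -1
o(Z) = -6 (o(Z) = -1 - 5 = -6)
5*(o(10) + (10 + 64)) = 5*(-6 + (10 + 64)) = 5*(-6 + 74) = 5*68 = 340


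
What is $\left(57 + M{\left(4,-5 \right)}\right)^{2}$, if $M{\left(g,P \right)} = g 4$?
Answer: $5329$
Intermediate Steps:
$M{\left(g,P \right)} = 4 g$
$\left(57 + M{\left(4,-5 \right)}\right)^{2} = \left(57 + 4 \cdot 4\right)^{2} = \left(57 + 16\right)^{2} = 73^{2} = 5329$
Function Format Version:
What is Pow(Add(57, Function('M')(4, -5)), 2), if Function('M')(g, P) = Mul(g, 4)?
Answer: 5329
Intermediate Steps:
Function('M')(g, P) = Mul(4, g)
Pow(Add(57, Function('M')(4, -5)), 2) = Pow(Add(57, Mul(4, 4)), 2) = Pow(Add(57, 16), 2) = Pow(73, 2) = 5329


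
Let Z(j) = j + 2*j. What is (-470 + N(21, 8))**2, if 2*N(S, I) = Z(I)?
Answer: 209764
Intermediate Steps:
Z(j) = 3*j
N(S, I) = 3*I/2 (N(S, I) = (3*I)/2 = 3*I/2)
(-470 + N(21, 8))**2 = (-470 + (3/2)*8)**2 = (-470 + 12)**2 = (-458)**2 = 209764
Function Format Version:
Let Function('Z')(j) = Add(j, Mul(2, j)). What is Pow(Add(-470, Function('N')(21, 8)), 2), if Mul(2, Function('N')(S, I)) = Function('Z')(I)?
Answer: 209764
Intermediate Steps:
Function('Z')(j) = Mul(3, j)
Function('N')(S, I) = Mul(Rational(3, 2), I) (Function('N')(S, I) = Mul(Rational(1, 2), Mul(3, I)) = Mul(Rational(3, 2), I))
Pow(Add(-470, Function('N')(21, 8)), 2) = Pow(Add(-470, Mul(Rational(3, 2), 8)), 2) = Pow(Add(-470, 12), 2) = Pow(-458, 2) = 209764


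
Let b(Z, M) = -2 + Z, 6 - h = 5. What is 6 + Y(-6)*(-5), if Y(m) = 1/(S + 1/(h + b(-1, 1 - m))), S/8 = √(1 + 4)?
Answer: 7664/1279 - 160*√5/1279 ≈ 5.7125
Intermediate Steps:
h = 1 (h = 6 - 1*5 = 6 - 5 = 1)
S = 8*√5 (S = 8*√(1 + 4) = 8*√5 ≈ 17.889)
Y(m) = 1/(-½ + 8*√5) (Y(m) = 1/(8*√5 + 1/(1 + (-2 - 1))) = 1/(8*√5 + 1/(1 - 3)) = 1/(8*√5 + 1/(-2)) = 1/(8*√5 - ½) = 1/(-½ + 8*√5))
6 + Y(-6)*(-5) = 6 + (2/1279 + 32*√5/1279)*(-5) = 6 + (-10/1279 - 160*√5/1279) = 7664/1279 - 160*√5/1279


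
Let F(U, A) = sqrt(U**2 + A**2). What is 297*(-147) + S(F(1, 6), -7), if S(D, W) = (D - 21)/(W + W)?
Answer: -87315/2 - sqrt(37)/14 ≈ -43658.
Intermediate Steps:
F(U, A) = sqrt(A**2 + U**2)
S(D, W) = (-21 + D)/(2*W) (S(D, W) = (-21 + D)/((2*W)) = (-21 + D)*(1/(2*W)) = (-21 + D)/(2*W))
297*(-147) + S(F(1, 6), -7) = 297*(-147) + (1/2)*(-21 + sqrt(6**2 + 1**2))/(-7) = -43659 + (1/2)*(-1/7)*(-21 + sqrt(36 + 1)) = -43659 + (1/2)*(-1/7)*(-21 + sqrt(37)) = -43659 + (3/2 - sqrt(37)/14) = -87315/2 - sqrt(37)/14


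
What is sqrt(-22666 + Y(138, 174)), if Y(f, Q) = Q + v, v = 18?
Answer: I*sqrt(22474) ≈ 149.91*I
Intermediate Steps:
Y(f, Q) = 18 + Q (Y(f, Q) = Q + 18 = 18 + Q)
sqrt(-22666 + Y(138, 174)) = sqrt(-22666 + (18 + 174)) = sqrt(-22666 + 192) = sqrt(-22474) = I*sqrt(22474)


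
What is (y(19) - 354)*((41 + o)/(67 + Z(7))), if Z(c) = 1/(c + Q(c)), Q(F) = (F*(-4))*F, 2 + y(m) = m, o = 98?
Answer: -8853327/12662 ≈ -699.20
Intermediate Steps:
y(m) = -2 + m
Q(F) = -4*F**2 (Q(F) = (-4*F)*F = -4*F**2)
Z(c) = 1/(c - 4*c**2)
(y(19) - 354)*((41 + o)/(67 + Z(7))) = ((-2 + 19) - 354)*((41 + 98)/(67 - 1/(7*(-1 + 4*7)))) = (17 - 354)*(139/(67 - 1*1/7/(-1 + 28))) = -46843/(67 - 1*1/7/27) = -46843/(67 - 1*1/7*1/27) = -46843/(67 - 1/189) = -46843/12662/189 = -46843*189/12662 = -337*26271/12662 = -8853327/12662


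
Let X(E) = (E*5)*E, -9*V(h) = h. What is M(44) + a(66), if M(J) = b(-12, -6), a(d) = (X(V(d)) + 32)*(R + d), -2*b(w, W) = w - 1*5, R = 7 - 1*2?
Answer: 384689/18 ≈ 21372.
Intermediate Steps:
R = 5 (R = 7 - 2 = 5)
V(h) = -h/9
X(E) = 5*E² (X(E) = (5*E)*E = 5*E²)
b(w, W) = 5/2 - w/2 (b(w, W) = -(w - 1*5)/2 = -(w - 5)/2 = -(-5 + w)/2 = 5/2 - w/2)
a(d) = (5 + d)*(32 + 5*d²/81) (a(d) = (5*(-d/9)² + 32)*(5 + d) = (5*(d²/81) + 32)*(5 + d) = (5*d²/81 + 32)*(5 + d) = (32 + 5*d²/81)*(5 + d) = (5 + d)*(32 + 5*d²/81))
M(J) = 17/2 (M(J) = 5/2 - ½*(-12) = 5/2 + 6 = 17/2)
M(44) + a(66) = 17/2 + (160 + 32*66 + (5/81)*66³ + (25/81)*66²) = 17/2 + (160 + 2112 + (5/81)*287496 + (25/81)*4356) = 17/2 + (160 + 2112 + 53240/3 + 12100/9) = 17/2 + 192268/9 = 384689/18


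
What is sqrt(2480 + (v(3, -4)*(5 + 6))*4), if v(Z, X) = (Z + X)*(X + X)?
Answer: 4*sqrt(177) ≈ 53.217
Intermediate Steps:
v(Z, X) = 2*X*(X + Z) (v(Z, X) = (X + Z)*(2*X) = 2*X*(X + Z))
sqrt(2480 + (v(3, -4)*(5 + 6))*4) = sqrt(2480 + ((2*(-4)*(-4 + 3))*(5 + 6))*4) = sqrt(2480 + ((2*(-4)*(-1))*11)*4) = sqrt(2480 + (8*11)*4) = sqrt(2480 + 88*4) = sqrt(2480 + 352) = sqrt(2832) = 4*sqrt(177)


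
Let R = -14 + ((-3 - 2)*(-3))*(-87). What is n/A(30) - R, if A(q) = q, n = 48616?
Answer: 44093/15 ≈ 2939.5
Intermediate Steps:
R = -1319 (R = -14 - 5*(-3)*(-87) = -14 + 15*(-87) = -14 - 1305 = -1319)
n/A(30) - R = 48616/30 - 1*(-1319) = 48616*(1/30) + 1319 = 24308/15 + 1319 = 44093/15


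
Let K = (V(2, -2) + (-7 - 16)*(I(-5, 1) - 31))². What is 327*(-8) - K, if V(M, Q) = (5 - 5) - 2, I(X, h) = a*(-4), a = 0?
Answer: -508137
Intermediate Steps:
I(X, h) = 0 (I(X, h) = 0*(-4) = 0)
V(M, Q) = -2 (V(M, Q) = 0 - 2 = -2)
K = 505521 (K = (-2 + (-7 - 16)*(0 - 31))² = (-2 - 23*(-31))² = (-2 + 713)² = 711² = 505521)
327*(-8) - K = 327*(-8) - 1*505521 = -2616 - 505521 = -508137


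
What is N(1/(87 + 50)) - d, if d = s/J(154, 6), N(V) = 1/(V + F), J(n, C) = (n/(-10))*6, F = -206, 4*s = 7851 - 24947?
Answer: -100524344/2173017 ≈ -46.260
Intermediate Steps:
s = -4274 (s = (7851 - 24947)/4 = (1/4)*(-17096) = -4274)
J(n, C) = -3*n/5 (J(n, C) = (n*(-1/10))*6 = -n/10*6 = -3*n/5)
N(V) = 1/(-206 + V) (N(V) = 1/(V - 206) = 1/(-206 + V))
d = 10685/231 (d = -4274/((-3/5*154)) = -4274/(-462/5) = -4274*(-5/462) = 10685/231 ≈ 46.255)
N(1/(87 + 50)) - d = 1/(-206 + 1/(87 + 50)) - 1*10685/231 = 1/(-206 + 1/137) - 10685/231 = 1/(-28221/137) - 10685/231 = -137/28221 - 10685/231 = -100524344/2173017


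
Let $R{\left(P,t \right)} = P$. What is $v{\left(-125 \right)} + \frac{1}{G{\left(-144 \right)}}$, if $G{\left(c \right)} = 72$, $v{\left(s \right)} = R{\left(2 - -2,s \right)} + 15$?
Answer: $\frac{1369}{72} \approx 19.014$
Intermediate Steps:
$v{\left(s \right)} = 19$ ($v{\left(s \right)} = \left(2 - -2\right) + 15 = \left(2 + 2\right) + 15 = 4 + 15 = 19$)
$v{\left(-125 \right)} + \frac{1}{G{\left(-144 \right)}} = 19 + \frac{1}{72} = \frac{1369}{72}$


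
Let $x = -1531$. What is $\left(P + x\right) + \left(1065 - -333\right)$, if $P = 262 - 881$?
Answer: $-752$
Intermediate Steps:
$P = -619$
$\left(P + x\right) + \left(1065 - -333\right) = \left(-619 - 1531\right) + \left(1065 - -333\right) = -2150 + \left(1065 + 333\right) = -2150 + 1398 = -752$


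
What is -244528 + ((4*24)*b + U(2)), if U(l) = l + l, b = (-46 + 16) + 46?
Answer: -242988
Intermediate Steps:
b = 16 (b = -30 + 46 = 16)
U(l) = 2*l
-244528 + ((4*24)*b + U(2)) = -244528 + ((4*24)*16 + 2*2) = -244528 + (96*16 + 4) = -244528 + (1536 + 4) = -244528 + 1540 = -242988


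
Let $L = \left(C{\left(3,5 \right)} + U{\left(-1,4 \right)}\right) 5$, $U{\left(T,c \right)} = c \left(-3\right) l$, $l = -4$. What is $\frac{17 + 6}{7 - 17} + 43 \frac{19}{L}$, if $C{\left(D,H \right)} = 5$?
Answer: $\frac{83}{106} \approx 0.78302$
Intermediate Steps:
$U{\left(T,c \right)} = 12 c$ ($U{\left(T,c \right)} = c \left(-3\right) \left(-4\right) = - 3 c \left(-4\right) = 12 c$)
$L = 265$ ($L = \left(5 + 12 \cdot 4\right) 5 = \left(5 + 48\right) 5 = 53 \cdot 5 = 265$)
$\frac{17 + 6}{7 - 17} + 43 \frac{19}{L} = \frac{17 + 6}{7 - 17} + 43 \cdot \frac{19}{265} = \frac{23}{-10} + 43 \cdot 19 \cdot \frac{1}{265} = 23 \left(- \frac{1}{10}\right) + 43 \cdot \frac{19}{265} = - \frac{23}{10} + \frac{817}{265} = \frac{83}{106}$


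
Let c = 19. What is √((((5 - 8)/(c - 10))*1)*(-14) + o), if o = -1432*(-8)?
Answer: √103146/3 ≈ 107.05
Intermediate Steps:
o = 11456
√((((5 - 8)/(c - 10))*1)*(-14) + o) = √((((5 - 8)/(19 - 10))*1)*(-14) + 11456) = √((-3/9*1)*(-14) + 11456) = √((-3*⅑*1)*(-14) + 11456) = √(-⅓*1*(-14) + 11456) = √(-⅓*(-14) + 11456) = √(14/3 + 11456) = √(34382/3) = √103146/3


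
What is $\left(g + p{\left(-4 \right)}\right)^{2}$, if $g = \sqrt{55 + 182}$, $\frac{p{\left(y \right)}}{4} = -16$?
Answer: $\left(64 - \sqrt{237}\right)^{2} \approx 2362.5$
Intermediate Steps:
$p{\left(y \right)} = -64$ ($p{\left(y \right)} = 4 \left(-16\right) = -64$)
$g = \sqrt{237} \approx 15.395$
$\left(g + p{\left(-4 \right)}\right)^{2} = \left(\sqrt{237} - 64\right)^{2} = \left(-64 + \sqrt{237}\right)^{2}$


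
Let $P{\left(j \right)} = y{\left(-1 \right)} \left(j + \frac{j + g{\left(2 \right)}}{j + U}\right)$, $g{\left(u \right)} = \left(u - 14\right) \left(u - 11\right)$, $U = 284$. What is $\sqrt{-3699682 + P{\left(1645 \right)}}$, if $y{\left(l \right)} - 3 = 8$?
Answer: $\frac{2 i \sqrt{3424824743790}}{1929} \approx 1918.7 i$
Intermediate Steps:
$y{\left(l \right)} = 11$ ($y{\left(l \right)} = 3 + 8 = 11$)
$g{\left(u \right)} = \left(-14 + u\right) \left(-11 + u\right)$
$P{\left(j \right)} = 11 j + \frac{11 \left(108 + j\right)}{284 + j}$ ($P{\left(j \right)} = 11 \left(j + \frac{j + \left(154 + 2^{2} - 50\right)}{j + 284}\right) = 11 \left(j + \frac{j + \left(154 + 4 - 50\right)}{284 + j}\right) = 11 \left(j + \frac{j + 108}{284 + j}\right) = 11 \left(j + \frac{108 + j}{284 + j}\right) = 11 j + \frac{11 \left(108 + j\right)}{284 + j}$)
$\sqrt{-3699682 + P{\left(1645 \right)}} = \sqrt{-3699682 + \frac{11 \left(108 + 1645^{2} + 285 \cdot 1645\right)}{284 + 1645}} = \sqrt{-3699682 + \frac{11 \left(108 + 2706025 + 468825\right)}{1929}} = \sqrt{-3699682 + 11 \cdot \frac{1}{1929} \cdot 3174958} = \sqrt{-3699682 + \frac{34924538}{1929}} = \sqrt{- \frac{7101762040}{1929}} = \frac{2 i \sqrt{3424824743790}}{1929}$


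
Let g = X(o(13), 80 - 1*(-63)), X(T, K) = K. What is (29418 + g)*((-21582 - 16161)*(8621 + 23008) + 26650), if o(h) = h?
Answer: -35288346110017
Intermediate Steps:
g = 143 (g = 80 - 1*(-63) = 80 + 63 = 143)
(29418 + g)*((-21582 - 16161)*(8621 + 23008) + 26650) = (29418 + 143)*((-21582 - 16161)*(8621 + 23008) + 26650) = 29561*(-37743*31629 + 26650) = 29561*(-1193773347 + 26650) = 29561*(-1193746697) = -35288346110017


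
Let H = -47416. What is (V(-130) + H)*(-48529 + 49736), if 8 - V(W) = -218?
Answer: -56958330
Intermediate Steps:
V(W) = 226 (V(W) = 8 - 1*(-218) = 8 + 218 = 226)
(V(-130) + H)*(-48529 + 49736) = (226 - 47416)*(-48529 + 49736) = -47190*1207 = -56958330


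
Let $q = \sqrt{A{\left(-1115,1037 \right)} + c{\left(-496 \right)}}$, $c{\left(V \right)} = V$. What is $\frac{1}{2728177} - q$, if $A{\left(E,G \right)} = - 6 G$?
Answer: $\frac{1}{2728177} - i \sqrt{6718} \approx 3.6655 \cdot 10^{-7} - 81.963 i$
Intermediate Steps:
$q = i \sqrt{6718}$ ($q = \sqrt{\left(-6\right) 1037 - 496} = \sqrt{-6222 - 496} = \sqrt{-6718} = i \sqrt{6718} \approx 81.963 i$)
$\frac{1}{2728177} - q = \frac{1}{2728177} - i \sqrt{6718}$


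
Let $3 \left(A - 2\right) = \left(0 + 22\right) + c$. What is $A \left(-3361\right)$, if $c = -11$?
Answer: $- \frac{57137}{3} \approx -19046.0$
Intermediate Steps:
$A = \frac{17}{3}$ ($A = 2 + \frac{\left(0 + 22\right) - 11}{3} = 2 + \frac{22 - 11}{3} = 2 + \frac{1}{3} \cdot 11 = 2 + \frac{11}{3} = \frac{17}{3} \approx 5.6667$)
$A \left(-3361\right) = \frac{17}{3} \left(-3361\right) = - \frac{57137}{3}$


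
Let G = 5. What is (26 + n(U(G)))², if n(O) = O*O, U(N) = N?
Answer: 2601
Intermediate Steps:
n(O) = O²
(26 + n(U(G)))² = (26 + 5²)² = (26 + 25)² = 51² = 2601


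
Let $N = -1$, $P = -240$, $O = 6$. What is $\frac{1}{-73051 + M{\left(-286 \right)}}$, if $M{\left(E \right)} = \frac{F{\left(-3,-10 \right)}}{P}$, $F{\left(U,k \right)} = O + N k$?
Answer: $- \frac{15}{1095766} \approx -1.3689 \cdot 10^{-5}$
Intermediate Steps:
$F{\left(U,k \right)} = 6 - k$
$M{\left(E \right)} = - \frac{1}{15}$ ($M{\left(E \right)} = \frac{6 - -10}{-240} = \left(6 + 10\right) \left(- \frac{1}{240}\right) = 16 \left(- \frac{1}{240}\right) = - \frac{1}{15}$)
$\frac{1}{-73051 + M{\left(-286 \right)}} = \frac{1}{-73051 - \frac{1}{15}} = \frac{1}{- \frac{1095766}{15}} = - \frac{15}{1095766}$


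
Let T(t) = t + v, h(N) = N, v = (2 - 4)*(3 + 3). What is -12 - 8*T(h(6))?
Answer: 36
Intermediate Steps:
v = -12 (v = -2*6 = -12)
T(t) = -12 + t (T(t) = t - 12 = -12 + t)
-12 - 8*T(h(6)) = -12 - 8*(-12 + 6) = -12 - 8*(-6) = -12 + 48 = 36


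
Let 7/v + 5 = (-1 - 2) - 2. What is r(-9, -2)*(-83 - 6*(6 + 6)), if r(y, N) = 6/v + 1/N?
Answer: 19685/14 ≈ 1406.1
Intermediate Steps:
v = -7/10 (v = 7/(-5 + ((-1 - 2) - 2)) = 7/(-5 + (-3 - 2)) = 7/(-5 - 5) = 7/(-10) = 7*(-⅒) = -7/10 ≈ -0.70000)
r(y, N) = -60/7 + 1/N (r(y, N) = 6/(-7/10) + 1/N = 6*(-10/7) + 1/N = -60/7 + 1/N)
r(-9, -2)*(-83 - 6*(6 + 6)) = (-60/7 + 1/(-2))*(-83 - 6*(6 + 6)) = (-60/7 - ½)*(-83 - 6*12) = -127*(-83 - 72)/14 = -127/14*(-155) = 19685/14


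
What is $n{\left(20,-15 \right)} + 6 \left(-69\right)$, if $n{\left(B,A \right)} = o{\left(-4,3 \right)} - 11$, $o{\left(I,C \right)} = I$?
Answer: $-429$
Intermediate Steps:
$n{\left(B,A \right)} = -15$ ($n{\left(B,A \right)} = -4 - 11 = -15$)
$n{\left(20,-15 \right)} + 6 \left(-69\right) = -15 + 6 \left(-69\right) = -15 - 414 = -429$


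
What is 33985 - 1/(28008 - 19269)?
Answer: 296994914/8739 ≈ 33985.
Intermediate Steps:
33985 - 1/(28008 - 19269) = 33985 - 1/8739 = 296994914/8739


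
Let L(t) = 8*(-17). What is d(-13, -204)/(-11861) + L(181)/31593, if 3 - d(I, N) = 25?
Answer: -918050/374724573 ≈ -0.0024499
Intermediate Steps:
L(t) = -136
d(I, N) = -22 (d(I, N) = 3 - 1*25 = 3 - 25 = -22)
d(-13, -204)/(-11861) + L(181)/31593 = -22/(-11861) - 136/31593 = -22*(-1/11861) - 136*1/31593 = 22/11861 - 136/31593 = -918050/374724573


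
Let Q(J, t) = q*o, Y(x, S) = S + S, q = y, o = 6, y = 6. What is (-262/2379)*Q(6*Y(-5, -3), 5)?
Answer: -3144/793 ≈ -3.9647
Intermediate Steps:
q = 6
Y(x, S) = 2*S
Q(J, t) = 36 (Q(J, t) = 6*6 = 36)
(-262/2379)*Q(6*Y(-5, -3), 5) = -262/2379*36 = -3144/793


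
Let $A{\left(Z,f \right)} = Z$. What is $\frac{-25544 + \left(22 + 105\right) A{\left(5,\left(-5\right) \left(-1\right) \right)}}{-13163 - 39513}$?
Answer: $\frac{24909}{52676} \approx 0.47287$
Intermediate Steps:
$\frac{-25544 + \left(22 + 105\right) A{\left(5,\left(-5\right) \left(-1\right) \right)}}{-13163 - 39513} = \frac{-25544 + \left(22 + 105\right) 5}{-13163 - 39513} = \frac{-25544 + 127 \cdot 5}{-52676} = \left(-25544 + 635\right) \left(- \frac{1}{52676}\right) = \left(-24909\right) \left(- \frac{1}{52676}\right) = \frac{24909}{52676}$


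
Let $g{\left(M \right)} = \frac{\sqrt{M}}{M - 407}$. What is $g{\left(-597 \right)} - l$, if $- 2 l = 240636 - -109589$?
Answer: $\frac{350225}{2} - \frac{i \sqrt{597}}{1004} \approx 1.7511 \cdot 10^{5} - 0.024336 i$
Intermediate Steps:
$l = - \frac{350225}{2}$ ($l = - \frac{240636 - -109589}{2} = - \frac{240636 + 109589}{2} = \left(- \frac{1}{2}\right) 350225 = - \frac{350225}{2} \approx -1.7511 \cdot 10^{5}$)
$g{\left(M \right)} = \frac{\sqrt{M}}{-407 + M}$
$g{\left(-597 \right)} - l = \frac{\sqrt{-597}}{-407 - 597} - - \frac{350225}{2} = \frac{i \sqrt{597}}{-1004} + \frac{350225}{2} = i \sqrt{597} \left(- \frac{1}{1004}\right) + \frac{350225}{2} = - \frac{i \sqrt{597}}{1004} + \frac{350225}{2} = \frac{350225}{2} - \frac{i \sqrt{597}}{1004}$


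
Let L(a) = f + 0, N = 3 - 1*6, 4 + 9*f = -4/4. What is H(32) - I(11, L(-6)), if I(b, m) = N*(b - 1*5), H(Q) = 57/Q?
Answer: 633/32 ≈ 19.781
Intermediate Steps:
f = -5/9 (f = -4/9 + (-4/4)/9 = -4/9 + (-4*¼)/9 = -4/9 + (⅑)*(-1) = -4/9 - ⅑ = -5/9 ≈ -0.55556)
N = -3 (N = 3 - 6 = -3)
L(a) = -5/9 (L(a) = -5/9 + 0 = -5/9)
I(b, m) = 15 - 3*b (I(b, m) = -3*(b - 1*5) = -3*(b - 5) = -3*(-5 + b) = 15 - 3*b)
H(32) - I(11, L(-6)) = 57/32 - (15 - 3*11) = 57*(1/32) - (15 - 33) = 57/32 - 1*(-18) = 57/32 + 18 = 633/32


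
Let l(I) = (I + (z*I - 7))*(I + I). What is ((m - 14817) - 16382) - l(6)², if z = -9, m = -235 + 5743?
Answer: -461291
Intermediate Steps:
m = 5508
l(I) = 2*I*(-7 - 8*I) (l(I) = (I + (-9*I - 7))*(I + I) = (I + (-7 - 9*I))*(2*I) = (-7 - 8*I)*(2*I) = 2*I*(-7 - 8*I))
((m - 14817) - 16382) - l(6)² = ((5508 - 14817) - 16382) - (2*6*(-7 - 8*6))² = (-9309 - 16382) - (2*6*(-7 - 48))² = -25691 - (2*6*(-55))² = -25691 - 1*(-660)² = -25691 - 1*435600 = -25691 - 435600 = -461291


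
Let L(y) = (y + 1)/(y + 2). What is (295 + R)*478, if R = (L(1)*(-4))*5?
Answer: 403910/3 ≈ 1.3464e+5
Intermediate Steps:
L(y) = (1 + y)/(2 + y)
R = -40/3 (R = (((1 + 1)/(2 + 1))*(-4))*5 = ((2/3)*(-4))*5 = -8/3*5 = -40/3 ≈ -13.333)
(295 + R)*478 = (295 - 40/3)*478 = (845/3)*478 = 403910/3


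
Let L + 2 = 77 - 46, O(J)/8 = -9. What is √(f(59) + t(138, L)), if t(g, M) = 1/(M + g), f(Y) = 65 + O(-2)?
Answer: 4*I*√12191/167 ≈ 2.6446*I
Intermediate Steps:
O(J) = -72 (O(J) = 8*(-9) = -72)
L = 29 (L = -2 + (77 - 46) = -2 + 31 = 29)
f(Y) = -7 (f(Y) = 65 - 72 = -7)
√(f(59) + t(138, L)) = √(-7 + 1/(29 + 138)) = √(-7 + 1/167) = √(-1168/167) = 4*I*√12191/167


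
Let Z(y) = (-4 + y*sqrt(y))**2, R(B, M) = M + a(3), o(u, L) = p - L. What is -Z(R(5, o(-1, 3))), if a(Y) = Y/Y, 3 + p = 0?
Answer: 109 - 40*I*sqrt(5) ≈ 109.0 - 89.443*I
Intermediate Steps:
p = -3 (p = -3 + 0 = -3)
a(Y) = 1
o(u, L) = -3 - L
R(B, M) = 1 + M (R(B, M) = M + 1 = 1 + M)
Z(y) = (-4 + y**(3/2))**2
-Z(R(5, o(-1, 3))) = -(-4 + (1 + (-3 - 1*3))**(3/2))**2 = -(-4 + (1 + (-3 - 3))**(3/2))**2 = -(-4 + (1 - 6)**(3/2))**2 = -(-4 + (-5)**(3/2))**2 = -(-4 - 5*I*sqrt(5))**2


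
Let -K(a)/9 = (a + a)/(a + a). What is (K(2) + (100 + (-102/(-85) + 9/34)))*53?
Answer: 833107/170 ≈ 4900.6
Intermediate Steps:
K(a) = -9 (K(a) = -9*(a + a)/(a + a) = -9*2*a/(2*a) = -9*2*a*1/(2*a) = -9*1 = -9)
(K(2) + (100 + (-102/(-85) + 9/34)))*53 = (-9 + (100 + (-102/(-85) + 9/34)))*53 = (-9 + (100 + (-102*(-1/85) + 9*(1/34))))*53 = (-9 + (100 + (6/5 + 9/34)))*53 = (-9 + (100 + 249/170))*53 = (-9 + 17249/170)*53 = (15719/170)*53 = 833107/170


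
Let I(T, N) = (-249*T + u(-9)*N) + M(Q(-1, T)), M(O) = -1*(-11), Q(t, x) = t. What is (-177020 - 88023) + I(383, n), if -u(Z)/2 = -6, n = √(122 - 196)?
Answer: -360399 + 12*I*√74 ≈ -3.604e+5 + 103.23*I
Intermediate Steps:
M(O) = 11
n = I*√74 (n = √(-74) = I*√74 ≈ 8.6023*I)
u(Z) = 12 (u(Z) = -2*(-6) = 12)
I(T, N) = 11 - 249*T + 12*N (I(T, N) = (-249*T + 12*N) + 11 = 11 - 249*T + 12*N)
(-177020 - 88023) + I(383, n) = (-177020 - 88023) + (11 - 249*383 + 12*(I*√74)) = -265043 + (11 - 95367 + 12*I*√74) = -265043 + (-95356 + 12*I*√74) = -360399 + 12*I*√74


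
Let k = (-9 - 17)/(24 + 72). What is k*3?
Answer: -13/16 ≈ -0.81250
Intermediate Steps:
k = -13/48 (k = -26/96 = -26*1/96 = -13/48 ≈ -0.27083)
k*3 = -13/48*3 = -13/16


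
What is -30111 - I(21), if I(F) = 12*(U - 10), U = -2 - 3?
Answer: -29931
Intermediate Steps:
U = -5
I(F) = -180 (I(F) = 12*(-5 - 10) = 12*(-15) = -180)
-30111 - I(21) = -30111 - 1*(-180) = -30111 + 180 = -29931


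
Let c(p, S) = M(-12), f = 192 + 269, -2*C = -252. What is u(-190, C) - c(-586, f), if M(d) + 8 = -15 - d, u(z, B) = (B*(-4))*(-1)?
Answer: 515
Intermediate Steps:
C = 126 (C = -½*(-252) = 126)
f = 461
u(z, B) = 4*B (u(z, B) = -4*B*(-1) = 4*B)
M(d) = -23 - d (M(d) = -8 + (-15 - d) = -23 - d)
c(p, S) = -11 (c(p, S) = -23 - 1*(-12) = -23 + 12 = -11)
u(-190, C) - c(-586, f) = 4*126 - 1*(-11) = 504 + 11 = 515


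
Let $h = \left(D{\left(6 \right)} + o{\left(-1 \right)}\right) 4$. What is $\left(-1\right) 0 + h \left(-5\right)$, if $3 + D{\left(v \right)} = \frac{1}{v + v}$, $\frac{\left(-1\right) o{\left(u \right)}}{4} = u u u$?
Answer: $- \frac{65}{3} \approx -21.667$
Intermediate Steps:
$o{\left(u \right)} = - 4 u^{3}$ ($o{\left(u \right)} = - 4 u u u = - 4 u^{2} u = - 4 u^{3}$)
$D{\left(v \right)} = -3 + \frac{1}{2 v}$ ($D{\left(v \right)} = -3 + \frac{1}{v + v} = -3 + \frac{1}{2 v}$)
$h = \frac{13}{3}$ ($h = \left(\left(-3 + \frac{1}{2 \cdot 6}\right) - 4 \left(-1\right)^{3}\right) 4 = \left(\left(-3 + \frac{1}{2} \cdot \frac{1}{6}\right) - -4\right) 4 = \left(\left(-3 + \frac{1}{12}\right) + 4\right) 4 = \left(- \frac{35}{12} + 4\right) 4 = \frac{13}{12} \cdot 4 = \frac{13}{3} \approx 4.3333$)
$\left(-1\right) 0 + h \left(-5\right) = \left(-1\right) 0 + \frac{13}{3} \left(-5\right) = 0 - \frac{65}{3} = - \frac{65}{3}$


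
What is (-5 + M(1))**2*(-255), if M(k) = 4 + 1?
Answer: 0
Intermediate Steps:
M(k) = 5
(-5 + M(1))**2*(-255) = (-5 + 5)**2*(-255) = 0**2*(-255) = 0*(-255) = 0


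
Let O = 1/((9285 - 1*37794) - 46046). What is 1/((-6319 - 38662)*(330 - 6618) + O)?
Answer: 74555/21087175565039 ≈ 3.5356e-9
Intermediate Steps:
O = -1/74555 (O = 1/((9285 - 37794) - 46046) = 1/(-28509 - 46046) = 1/(-74555) = -1/74555 ≈ -1.3413e-5)
1/((-6319 - 38662)*(330 - 6618) + O) = 1/((-6319 - 38662)*(330 - 6618) - 1/74555) = 1/(-44981*(-6288) - 1/74555) = 1/(282840528 - 1/74555) = 1/(21087175565039/74555) = 74555/21087175565039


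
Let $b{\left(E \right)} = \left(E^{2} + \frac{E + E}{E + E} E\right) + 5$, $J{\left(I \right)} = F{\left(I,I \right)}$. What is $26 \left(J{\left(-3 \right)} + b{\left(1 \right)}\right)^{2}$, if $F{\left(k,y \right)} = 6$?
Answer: $4394$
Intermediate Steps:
$J{\left(I \right)} = 6$
$b{\left(E \right)} = 5 + E + E^{2}$ ($b{\left(E \right)} = \left(E^{2} + \frac{2 E}{2 E} E\right) + 5 = \left(E^{2} + 2 E \frac{1}{2 E} E\right) + 5 = \left(E^{2} + 1 E\right) + 5 = \left(E^{2} + E\right) + 5 = \left(E + E^{2}\right) + 5 = 5 + E + E^{2}$)
$26 \left(J{\left(-3 \right)} + b{\left(1 \right)}\right)^{2} = 26 \left(6 + \left(5 + 1 + 1^{2}\right)\right)^{2} = 26 \left(6 + \left(5 + 1 + 1\right)\right)^{2} = 26 \left(6 + 7\right)^{2} = 26 \cdot 13^{2} = 26 \cdot 169 = 4394$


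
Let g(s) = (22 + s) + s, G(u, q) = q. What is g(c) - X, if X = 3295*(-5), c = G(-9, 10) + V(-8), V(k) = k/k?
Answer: 16519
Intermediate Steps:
V(k) = 1
c = 11 (c = 10 + 1 = 11)
X = -16475
g(s) = 22 + 2*s
g(c) - X = (22 + 2*11) - 1*(-16475) = (22 + 22) + 16475 = 44 + 16475 = 16519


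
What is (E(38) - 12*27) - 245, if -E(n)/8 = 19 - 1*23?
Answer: -537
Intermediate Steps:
E(n) = 32 (E(n) = -8*(19 - 1*23) = -8*(19 - 23) = -8*(-4) = 32)
(E(38) - 12*27) - 245 = (32 - 12*27) - 245 = (32 - 324) - 245 = -292 - 245 = -537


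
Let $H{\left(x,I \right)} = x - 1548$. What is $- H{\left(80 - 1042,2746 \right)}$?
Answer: $2510$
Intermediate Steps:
$H{\left(x,I \right)} = -1548 + x$ ($H{\left(x,I \right)} = x - 1548 = -1548 + x$)
$- H{\left(80 - 1042,2746 \right)} = - (-1548 + \left(80 - 1042\right)) = - (-1548 - 962) = \left(-1\right) \left(-2510\right) = 2510$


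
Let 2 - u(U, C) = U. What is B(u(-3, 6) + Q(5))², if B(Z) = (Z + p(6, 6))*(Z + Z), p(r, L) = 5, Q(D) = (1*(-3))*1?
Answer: 784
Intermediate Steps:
u(U, C) = 2 - U
Q(D) = -3 (Q(D) = -3*1 = -3)
B(Z) = 2*Z*(5 + Z) (B(Z) = (Z + 5)*(Z + Z) = (5 + Z)*(2*Z) = 2*Z*(5 + Z))
B(u(-3, 6) + Q(5))² = (2*((2 - 1*(-3)) - 3)*(5 + ((2 - 1*(-3)) - 3)))² = (2*((2 + 3) - 3)*(5 + ((2 + 3) - 3)))² = (2*(5 - 3)*(5 + (5 - 3)))² = (2*2*(5 + 2))² = (2*2*7)² = 28² = 784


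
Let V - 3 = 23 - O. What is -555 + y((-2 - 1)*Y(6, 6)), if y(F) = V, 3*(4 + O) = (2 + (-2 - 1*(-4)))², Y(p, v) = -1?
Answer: -1591/3 ≈ -530.33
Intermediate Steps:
O = 4/3 (O = -4 + (2 + (-2 - 1*(-4)))²/3 = -4 + (2 + (-2 + 4))²/3 = -4 + (2 + 2)²/3 = -4 + (⅓)*4² = -4 + (⅓)*16 = -4 + 16/3 = 4/3 ≈ 1.3333)
V = 74/3 (V = 3 + (23 - 1*4/3) = 3 + (23 - 4/3) = 3 + 65/3 = 74/3 ≈ 24.667)
y(F) = 74/3
-555 + y((-2 - 1)*Y(6, 6)) = -555 + 74/3 = -1591/3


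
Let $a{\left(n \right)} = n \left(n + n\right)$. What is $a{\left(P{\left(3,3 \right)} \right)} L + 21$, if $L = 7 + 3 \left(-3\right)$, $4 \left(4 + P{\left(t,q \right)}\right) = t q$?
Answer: $\frac{35}{4} \approx 8.75$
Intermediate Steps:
$P{\left(t,q \right)} = -4 + \frac{q t}{4}$ ($P{\left(t,q \right)} = -4 + \frac{t q}{4} = -4 + \frac{q t}{4}$)
$a{\left(n \right)} = 2 n^{2}$ ($a{\left(n \right)} = n 2 n = 2 n^{2}$)
$L = -2$ ($L = 7 - 9 = -2$)
$a{\left(P{\left(3,3 \right)} \right)} L + 21 = 2 \left(-4 + \frac{1}{4} \cdot 3 \cdot 3\right)^{2} \left(-2\right) + 21 = 2 \left(-4 + \frac{9}{4}\right)^{2} \left(-2\right) + 21 = 2 \left(- \frac{7}{4}\right)^{2} \left(-2\right) + 21 = 2 \cdot \frac{49}{16} \left(-2\right) + 21 = \frac{49}{8} \left(-2\right) + 21 = - \frac{49}{4} + 21 = \frac{35}{4}$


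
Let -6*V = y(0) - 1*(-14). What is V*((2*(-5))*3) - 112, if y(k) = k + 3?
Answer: -27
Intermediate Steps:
y(k) = 3 + k
V = -17/6 (V = -((3 + 0) - 1*(-14))/6 = -(3 + 14)/6 = -1/6*17 = -17/6 ≈ -2.8333)
V*((2*(-5))*3) - 112 = -17*2*(-5)*3/6 - 112 = -(-85)*3/3 - 112 = -17/6*(-30) - 112 = 85 - 112 = -27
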